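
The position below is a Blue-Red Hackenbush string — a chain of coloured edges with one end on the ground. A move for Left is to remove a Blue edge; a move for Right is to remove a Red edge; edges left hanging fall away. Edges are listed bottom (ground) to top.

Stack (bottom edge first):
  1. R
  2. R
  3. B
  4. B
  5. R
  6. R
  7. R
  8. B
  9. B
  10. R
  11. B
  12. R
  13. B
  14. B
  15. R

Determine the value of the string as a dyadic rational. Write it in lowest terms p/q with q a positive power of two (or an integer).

g_1 [R]  L=[·]  R=[0]  => -1
g_2 [RR]  L=[·]  R=[-1, 0]  => -2
g_3 [RRB]  L=[-2]  R=[-1, 0]  => -3/2
g_4 [RRBB]  L=[-2, -3/2]  R=[-1, 0]  => -5/4
g_5 [RRBBR]  L=[-2, -3/2]  R=[-5/4, -1, 0]  => -11/8
g_6 [RRBBRR]  L=[-2, -3/2]  R=[-11/8, -5/4, -1, 0]  => -23/16
g_7 [RRBBRRR]  L=[-2, -3/2]  R=[-23/16, -11/8, -5/4, -1, 0]  => -47/32
g_8 [RRBBRRRB]  L=[-2, -3/2, -47/32]  R=[-23/16, -11/8, -5/4, -1, 0]  => -93/64
g_9 [RRBBRRRBB]  L=[-2, -3/2, -47/32, -93/64]  R=[-23/16, -11/8, -5/4, -1, 0]  => -185/128
g_10 [RRBBRRRBBR]  L=[-2, -3/2, -47/32, -93/64]  R=[-185/128, -23/16, -11/8, -5/4, -1, 0]  => -371/256
g_11 [RRBBRRRBBRB]  L=[-2, -3/2, -47/32, -93/64, -371/256]  R=[-185/128, -23/16, -11/8, -5/4, -1, 0]  => -741/512
g_12 [RRBBRRRBBRBR]  L=[-2, -3/2, -47/32, -93/64, -371/256]  R=[-741/512, -185/128, -23/16, -11/8, -5/4, -1, 0]  => -1483/1024
g_13 [RRBBRRRBBRBRB]  L=[-2, -3/2, -47/32, -93/64, -371/256, -1483/1024]  R=[-741/512, -185/128, -23/16, -11/8, -5/4, -1, 0]  => -2965/2048
g_14 [RRBBRRRBBRBRBB]  L=[-2, -3/2, -47/32, -93/64, -371/256, -1483/1024, -2965/2048]  R=[-741/512, -185/128, -23/16, -11/8, -5/4, -1, 0]  => -5929/4096
g_15 [RRBBRRRBBRBRBBR]  L=[-2, -3/2, -47/32, -93/64, -371/256, -1483/1024, -2965/2048]  R=[-5929/4096, -741/512, -185/128, -23/16, -11/8, -5/4, -1, 0]  => -11859/8192

-11859/8192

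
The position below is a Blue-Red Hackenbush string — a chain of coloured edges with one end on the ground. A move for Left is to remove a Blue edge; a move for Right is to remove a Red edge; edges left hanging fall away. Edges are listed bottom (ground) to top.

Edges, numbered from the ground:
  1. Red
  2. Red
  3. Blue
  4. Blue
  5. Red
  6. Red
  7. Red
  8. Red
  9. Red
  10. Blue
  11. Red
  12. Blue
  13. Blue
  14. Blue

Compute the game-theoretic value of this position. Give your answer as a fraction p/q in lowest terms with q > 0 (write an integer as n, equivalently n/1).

Build v(s[:k]) for k = 1..14, string s = Red Red Blue Blue Red Red Red Red Red Blue Red Blue Blue Blue.
R: Left { · }, Right { 0 } so simplest -1
RR: Left { · }, Right { -1,0 } so simplest -2
RRB: Left { -2 }, Right { -1,0 } so simplest -3/2
RRBB: Left { -2,-3/2 }, Right { -1,0 } so simplest -5/4
RRBBR: Left { -2,-3/2 }, Right { -5/4,-1,0 } so simplest -11/8
RRBBRR: Left { -2,-3/2 }, Right { -11/8,-5/4,-1,0 } so simplest -23/16
RRBBRRR: Left { -2,-3/2 }, Right { -23/16,-11/8,-5/4,-1,0 } so simplest -47/32
RRBBRRRR: Left { -2,-3/2 }, Right { -47/32,-23/16,-11/8,-5/4,-1,0 } so simplest -95/64
RRBBRRRRR: Left { -2,-3/2 }, Right { -95/64,-47/32,-23/16,-11/8,-5/4,-1,0 } so simplest -191/128
RRBBRRRRRB: Left { -2,-3/2,-191/128 }, Right { -95/64,-47/32,-23/16,-11/8,-5/4,-1,0 } so simplest -381/256
RRBBRRRRRBR: Left { -2,-3/2,-191/128 }, Right { -381/256,-95/64,-47/32,-23/16,-11/8,-5/4,-1,0 } so simplest -763/512
RRBBRRRRRBRB: Left { -2,-3/2,-191/128,-763/512 }, Right { -381/256,-95/64,-47/32,-23/16,-11/8,-5/4,-1,0 } so simplest -1525/1024
RRBBRRRRRBRBB: Left { -2,-3/2,-191/128,-763/512,-1525/1024 }, Right { -381/256,-95/64,-47/32,-23/16,-11/8,-5/4,-1,0 } so simplest -3049/2048
RRBBRRRRRBRBBB: Left { -2,-3/2,-191/128,-763/512,-1525/1024,-3049/2048 }, Right { -381/256,-95/64,-47/32,-23/16,-11/8,-5/4,-1,0 } so simplest -6097/4096

-6097/4096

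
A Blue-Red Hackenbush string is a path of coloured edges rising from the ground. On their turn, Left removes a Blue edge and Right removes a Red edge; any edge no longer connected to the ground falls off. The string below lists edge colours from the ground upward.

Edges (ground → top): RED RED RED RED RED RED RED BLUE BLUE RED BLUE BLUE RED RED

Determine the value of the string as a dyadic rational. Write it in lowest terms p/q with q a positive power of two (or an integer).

-807/128

edge 1 of 14 (RED): { none | 0 } so -1
edge 2 of 14 (RED): { none | -1,0 } so -2
edge 3 of 14 (RED): { none | -2,-1,0 } so -3
edge 4 of 14 (RED): { none | -3,-2,-1,0 } so -4
edge 5 of 14 (RED): { none | -4,-3,-2,-1,0 } so -5
edge 6 of 14 (RED): { none | -5,-4,-3,-2,-1,0 } so -6
edge 7 of 14 (RED): { none | -6,-5,-4,-3,-2,-1,0 } so -7
edge 8 of 14 (BLUE): { -7 | -6,-5,-4,-3,-2,-1,0 } so -13/2
edge 9 of 14 (BLUE): { -7,-13/2 | -6,-5,-4,-3,-2,-1,0 } so -25/4
edge 10 of 14 (RED): { -7,-13/2 | -25/4,-6,-5,-4,-3,-2,-1,0 } so -51/8
edge 11 of 14 (BLUE): { -7,-13/2,-51/8 | -25/4,-6,-5,-4,-3,-2,-1,0 } so -101/16
edge 12 of 14 (BLUE): { -7,-13/2,-51/8,-101/16 | -25/4,-6,-5,-4,-3,-2,-1,0 } so -201/32
edge 13 of 14 (RED): { -7,-13/2,-51/8,-101/16 | -201/32,-25/4,-6,-5,-4,-3,-2,-1,0 } so -403/64
edge 14 of 14 (RED): { -7,-13/2,-51/8,-101/16 | -403/64,-201/32,-25/4,-6,-5,-4,-3,-2,-1,0 } so -807/128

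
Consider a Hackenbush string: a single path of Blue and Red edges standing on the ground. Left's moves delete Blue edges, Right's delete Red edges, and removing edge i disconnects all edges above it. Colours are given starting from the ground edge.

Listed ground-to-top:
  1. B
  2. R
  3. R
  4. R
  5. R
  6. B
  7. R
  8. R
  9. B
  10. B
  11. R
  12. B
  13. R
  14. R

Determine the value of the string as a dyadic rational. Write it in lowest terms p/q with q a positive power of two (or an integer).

617/8192

val(B) = { 0 | — } — 1
val(BR) = { 0 | 1 } — 1/2
val(BRR) = { 0 | 1/2; 1 } — 1/4
val(BRRR) = { 0 | 1/4; 1/2; 1 } — 1/8
val(BRRRR) = { 0 | 1/8; 1/4; 1/2; 1 } — 1/16
val(BRRRRB) = { 0; 1/16 | 1/8; 1/4; 1/2; 1 } — 3/32
val(BRRRRBR) = { 0; 1/16 | 3/32; 1/8; 1/4; 1/2; 1 } — 5/64
val(BRRRRBRR) = { 0; 1/16 | 5/64; 3/32; 1/8; 1/4; 1/2; 1 } — 9/128
val(BRRRRBRRB) = { 0; 1/16; 9/128 | 5/64; 3/32; 1/8; 1/4; 1/2; 1 } — 19/256
val(BRRRRBRRBB) = { 0; 1/16; 9/128; 19/256 | 5/64; 3/32; 1/8; 1/4; 1/2; 1 } — 39/512
val(BRRRRBRRBBR) = { 0; 1/16; 9/128; 19/256 | 39/512; 5/64; 3/32; 1/8; 1/4; 1/2; 1 } — 77/1024
val(BRRRRBRRBBRB) = { 0; 1/16; 9/128; 19/256; 77/1024 | 39/512; 5/64; 3/32; 1/8; 1/4; 1/2; 1 } — 155/2048
val(BRRRRBRRBBRBR) = { 0; 1/16; 9/128; 19/256; 77/1024 | 155/2048; 39/512; 5/64; 3/32; 1/8; 1/4; 1/2; 1 } — 309/4096
val(BRRRRBRRBBRBRR) = { 0; 1/16; 9/128; 19/256; 77/1024 | 309/4096; 155/2048; 39/512; 5/64; 3/32; 1/8; 1/4; 1/2; 1 } — 617/8192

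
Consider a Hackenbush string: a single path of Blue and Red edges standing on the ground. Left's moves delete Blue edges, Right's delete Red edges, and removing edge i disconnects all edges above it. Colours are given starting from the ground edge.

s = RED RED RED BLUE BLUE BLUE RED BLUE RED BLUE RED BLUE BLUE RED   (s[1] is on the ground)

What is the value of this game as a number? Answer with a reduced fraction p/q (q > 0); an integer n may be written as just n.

-4435/2048

edge 1 of 14 (RED): { ∅ | 0 } ⇒ -1
edge 2 of 14 (RED): { ∅ | -1; 0 } ⇒ -2
edge 3 of 14 (RED): { ∅ | -2; -1; 0 } ⇒ -3
edge 4 of 14 (BLUE): { -3 | -2; -1; 0 } ⇒ -5/2
edge 5 of 14 (BLUE): { -3; -5/2 | -2; -1; 0 } ⇒ -9/4
edge 6 of 14 (BLUE): { -3; -5/2; -9/4 | -2; -1; 0 } ⇒ -17/8
edge 7 of 14 (RED): { -3; -5/2; -9/4 | -17/8; -2; -1; 0 } ⇒ -35/16
edge 8 of 14 (BLUE): { -3; -5/2; -9/4; -35/16 | -17/8; -2; -1; 0 } ⇒ -69/32
edge 9 of 14 (RED): { -3; -5/2; -9/4; -35/16 | -69/32; -17/8; -2; -1; 0 } ⇒ -139/64
edge 10 of 14 (BLUE): { -3; -5/2; -9/4; -35/16; -139/64 | -69/32; -17/8; -2; -1; 0 } ⇒ -277/128
edge 11 of 14 (RED): { -3; -5/2; -9/4; -35/16; -139/64 | -277/128; -69/32; -17/8; -2; -1; 0 } ⇒ -555/256
edge 12 of 14 (BLUE): { -3; -5/2; -9/4; -35/16; -139/64; -555/256 | -277/128; -69/32; -17/8; -2; -1; 0 } ⇒ -1109/512
edge 13 of 14 (BLUE): { -3; -5/2; -9/4; -35/16; -139/64; -555/256; -1109/512 | -277/128; -69/32; -17/8; -2; -1; 0 } ⇒ -2217/1024
edge 14 of 14 (RED): { -3; -5/2; -9/4; -35/16; -139/64; -555/256; -1109/512 | -2217/1024; -277/128; -69/32; -17/8; -2; -1; 0 } ⇒ -4435/2048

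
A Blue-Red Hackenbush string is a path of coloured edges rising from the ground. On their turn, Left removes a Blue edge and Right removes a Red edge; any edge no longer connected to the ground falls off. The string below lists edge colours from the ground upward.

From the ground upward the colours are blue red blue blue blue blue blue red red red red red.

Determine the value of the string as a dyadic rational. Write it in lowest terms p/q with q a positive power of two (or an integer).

1985/2048

Recurse on prefixes of the 12-edge string blue red blue blue blue blue blue red red red red red:
b: Left { 0 }, Right { — } -> simplest 1
br: Left { 0 }, Right { 1 } -> simplest 1/2
brb: Left { 0, 1/2 }, Right { 1 } -> simplest 3/4
brbb: Left { 0, 1/2, 3/4 }, Right { 1 } -> simplest 7/8
brbbb: Left { 0, 1/2, 3/4, 7/8 }, Right { 1 } -> simplest 15/16
brbbbb: Left { 0, 1/2, 3/4, 7/8, 15/16 }, Right { 1 } -> simplest 31/32
brbbbbb: Left { 0, 1/2, 3/4, 7/8, 15/16, 31/32 }, Right { 1 } -> simplest 63/64
brbbbbbr: Left { 0, 1/2, 3/4, 7/8, 15/16, 31/32 }, Right { 63/64, 1 } -> simplest 125/128
brbbbbbrr: Left { 0, 1/2, 3/4, 7/8, 15/16, 31/32 }, Right { 125/128, 63/64, 1 } -> simplest 249/256
brbbbbbrrr: Left { 0, 1/2, 3/4, 7/8, 15/16, 31/32 }, Right { 249/256, 125/128, 63/64, 1 } -> simplest 497/512
brbbbbbrrrr: Left { 0, 1/2, 3/4, 7/8, 15/16, 31/32 }, Right { 497/512, 249/256, 125/128, 63/64, 1 } -> simplest 993/1024
brbbbbbrrrrr: Left { 0, 1/2, 3/4, 7/8, 15/16, 31/32 }, Right { 993/1024, 497/512, 249/256, 125/128, 63/64, 1 } -> simplest 1985/2048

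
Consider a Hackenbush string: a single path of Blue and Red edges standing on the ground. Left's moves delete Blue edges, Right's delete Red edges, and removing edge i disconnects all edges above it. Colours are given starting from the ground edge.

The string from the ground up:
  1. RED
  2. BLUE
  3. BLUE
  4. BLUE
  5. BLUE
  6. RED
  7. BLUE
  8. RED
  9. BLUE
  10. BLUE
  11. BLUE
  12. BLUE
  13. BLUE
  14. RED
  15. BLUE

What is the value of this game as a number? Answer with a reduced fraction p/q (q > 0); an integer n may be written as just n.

Build g(s[:k]) for k = 1..15, string s = RED BLUE BLUE BLUE BLUE RED BLUE RED BLUE BLUE BLUE BLUE BLUE RED BLUE.
R: Left { · }, Right { 0 } gives simplest -1
RB: Left { -1 }, Right { 0 } gives simplest -1/2
RBB: Left { -1, -1/2 }, Right { 0 } gives simplest -1/4
RBBB: Left { -1, -1/2, -1/4 }, Right { 0 } gives simplest -1/8
RBBBB: Left { -1, -1/2, -1/4, -1/8 }, Right { 0 } gives simplest -1/16
RBBBBR: Left { -1, -1/2, -1/4, -1/8 }, Right { -1/16, 0 } gives simplest -3/32
RBBBBRB: Left { -1, -1/2, -1/4, -1/8, -3/32 }, Right { -1/16, 0 } gives simplest -5/64
RBBBBRBR: Left { -1, -1/2, -1/4, -1/8, -3/32 }, Right { -5/64, -1/16, 0 } gives simplest -11/128
RBBBBRBRB: Left { -1, -1/2, -1/4, -1/8, -3/32, -11/128 }, Right { -5/64, -1/16, 0 } gives simplest -21/256
RBBBBRBRBB: Left { -1, -1/2, -1/4, -1/8, -3/32, -11/128, -21/256 }, Right { -5/64, -1/16, 0 } gives simplest -41/512
RBBBBRBRBBB: Left { -1, -1/2, -1/4, -1/8, -3/32, -11/128, -21/256, -41/512 }, Right { -5/64, -1/16, 0 } gives simplest -81/1024
RBBBBRBRBBBB: Left { -1, -1/2, -1/4, -1/8, -3/32, -11/128, -21/256, -41/512, -81/1024 }, Right { -5/64, -1/16, 0 } gives simplest -161/2048
RBBBBRBRBBBBB: Left { -1, -1/2, -1/4, -1/8, -3/32, -11/128, -21/256, -41/512, -81/1024, -161/2048 }, Right { -5/64, -1/16, 0 } gives simplest -321/4096
RBBBBRBRBBBBBR: Left { -1, -1/2, -1/4, -1/8, -3/32, -11/128, -21/256, -41/512, -81/1024, -161/2048 }, Right { -321/4096, -5/64, -1/16, 0 } gives simplest -643/8192
RBBBBRBRBBBBBRB: Left { -1, -1/2, -1/4, -1/8, -3/32, -11/128, -21/256, -41/512, -81/1024, -161/2048, -643/8192 }, Right { -321/4096, -5/64, -1/16, 0 } gives simplest -1285/16384

-1285/16384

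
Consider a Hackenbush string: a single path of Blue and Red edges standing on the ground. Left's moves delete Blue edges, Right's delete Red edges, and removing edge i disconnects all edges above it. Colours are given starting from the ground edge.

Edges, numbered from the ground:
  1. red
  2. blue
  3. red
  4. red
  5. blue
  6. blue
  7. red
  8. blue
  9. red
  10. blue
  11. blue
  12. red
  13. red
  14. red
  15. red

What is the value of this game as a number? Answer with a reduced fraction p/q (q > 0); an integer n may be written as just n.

-12959/16384

Prefix values for red blue red red blue blue red blue red blue blue red red red red via {L|R} + simplicity:
value(r) = {  | 0 } → -1
value(rb) = { -1 | 0 } → -1/2
value(rbr) = { -1 | -1/2,0 } → -3/4
value(rbrr) = { -1 | -3/4,-1/2,0 } → -7/8
value(rbrrb) = { -1,-7/8 | -3/4,-1/2,0 } → -13/16
value(rbrrbb) = { -1,-7/8,-13/16 | -3/4,-1/2,0 } → -25/32
value(rbrrbbr) = { -1,-7/8,-13/16 | -25/32,-3/4,-1/2,0 } → -51/64
value(rbrrbbrb) = { -1,-7/8,-13/16,-51/64 | -25/32,-3/4,-1/2,0 } → -101/128
value(rbrrbbrbr) = { -1,-7/8,-13/16,-51/64 | -101/128,-25/32,-3/4,-1/2,0 } → -203/256
value(rbrrbbrbrb) = { -1,-7/8,-13/16,-51/64,-203/256 | -101/128,-25/32,-3/4,-1/2,0 } → -405/512
value(rbrrbbrbrbb) = { -1,-7/8,-13/16,-51/64,-203/256,-405/512 | -101/128,-25/32,-3/4,-1/2,0 } → -809/1024
value(rbrrbbrbrbbr) = { -1,-7/8,-13/16,-51/64,-203/256,-405/512 | -809/1024,-101/128,-25/32,-3/4,-1/2,0 } → -1619/2048
value(rbrrbbrbrbbrr) = { -1,-7/8,-13/16,-51/64,-203/256,-405/512 | -1619/2048,-809/1024,-101/128,-25/32,-3/4,-1/2,0 } → -3239/4096
value(rbrrbbrbrbbrrr) = { -1,-7/8,-13/16,-51/64,-203/256,-405/512 | -3239/4096,-1619/2048,-809/1024,-101/128,-25/32,-3/4,-1/2,0 } → -6479/8192
value(rbrrbbrbrbbrrrr) = { -1,-7/8,-13/16,-51/64,-203/256,-405/512 | -6479/8192,-3239/4096,-1619/2048,-809/1024,-101/128,-25/32,-3/4,-1/2,0 } → -12959/16384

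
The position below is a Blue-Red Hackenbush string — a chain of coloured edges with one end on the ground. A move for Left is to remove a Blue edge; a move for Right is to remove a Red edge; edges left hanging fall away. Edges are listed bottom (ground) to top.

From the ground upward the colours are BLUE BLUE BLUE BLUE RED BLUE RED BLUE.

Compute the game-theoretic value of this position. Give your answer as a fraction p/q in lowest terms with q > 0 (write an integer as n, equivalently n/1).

59/16

edge 1 of 8 (BLUE): { 0 | — } ⇒ 1
edge 2 of 8 (BLUE): { 0 1 | — } ⇒ 2
edge 3 of 8 (BLUE): { 0 1 2 | — } ⇒ 3
edge 4 of 8 (BLUE): { 0 1 2 3 | — } ⇒ 4
edge 5 of 8 (RED): { 0 1 2 3 | 4 } ⇒ 7/2
edge 6 of 8 (BLUE): { 0 1 2 3 7/2 | 4 } ⇒ 15/4
edge 7 of 8 (RED): { 0 1 2 3 7/2 | 15/4 4 } ⇒ 29/8
edge 8 of 8 (BLUE): { 0 1 2 3 7/2 29/8 | 15/4 4 } ⇒ 59/16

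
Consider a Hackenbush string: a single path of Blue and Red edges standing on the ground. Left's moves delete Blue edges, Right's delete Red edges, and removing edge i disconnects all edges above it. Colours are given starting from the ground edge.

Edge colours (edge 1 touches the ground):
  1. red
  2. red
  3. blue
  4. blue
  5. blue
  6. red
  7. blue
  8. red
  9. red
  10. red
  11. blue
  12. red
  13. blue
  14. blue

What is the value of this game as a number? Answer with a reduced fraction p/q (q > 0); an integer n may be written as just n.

edge 1 of 14 (red): { — | 0 } → -1
edge 2 of 14 (red): { — | -1; 0 } → -2
edge 3 of 14 (blue): { -2 | -1; 0 } → -3/2
edge 4 of 14 (blue): { -2; -3/2 | -1; 0 } → -5/4
edge 5 of 14 (blue): { -2; -3/2; -5/4 | -1; 0 } → -9/8
edge 6 of 14 (red): { -2; -3/2; -5/4 | -9/8; -1; 0 } → -19/16
edge 7 of 14 (blue): { -2; -3/2; -5/4; -19/16 | -9/8; -1; 0 } → -37/32
edge 8 of 14 (red): { -2; -3/2; -5/4; -19/16 | -37/32; -9/8; -1; 0 } → -75/64
edge 9 of 14 (red): { -2; -3/2; -5/4; -19/16 | -75/64; -37/32; -9/8; -1; 0 } → -151/128
edge 10 of 14 (red): { -2; -3/2; -5/4; -19/16 | -151/128; -75/64; -37/32; -9/8; -1; 0 } → -303/256
edge 11 of 14 (blue): { -2; -3/2; -5/4; -19/16; -303/256 | -151/128; -75/64; -37/32; -9/8; -1; 0 } → -605/512
edge 12 of 14 (red): { -2; -3/2; -5/4; -19/16; -303/256 | -605/512; -151/128; -75/64; -37/32; -9/8; -1; 0 } → -1211/1024
edge 13 of 14 (blue): { -2; -3/2; -5/4; -19/16; -303/256; -1211/1024 | -605/512; -151/128; -75/64; -37/32; -9/8; -1; 0 } → -2421/2048
edge 14 of 14 (blue): { -2; -3/2; -5/4; -19/16; -303/256; -1211/1024; -2421/2048 | -605/512; -151/128; -75/64; -37/32; -9/8; -1; 0 } → -4841/4096

-4841/4096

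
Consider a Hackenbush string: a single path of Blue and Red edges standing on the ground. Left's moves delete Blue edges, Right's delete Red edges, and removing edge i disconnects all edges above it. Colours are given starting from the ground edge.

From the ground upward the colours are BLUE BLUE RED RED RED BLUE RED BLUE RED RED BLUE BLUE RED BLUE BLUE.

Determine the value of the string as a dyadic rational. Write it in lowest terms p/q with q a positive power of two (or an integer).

Build val(s[:k]) for k = 1..15, string s = BLUE BLUE RED RED RED BLUE RED BLUE RED RED BLUE BLUE RED BLUE BLUE.
edge 1 of 15 (BLUE): { 0 | ∅ } → 1
edge 2 of 15 (BLUE): { 0; 1 | ∅ } → 2
edge 3 of 15 (RED): { 0; 1 | 2 } → 3/2
edge 4 of 15 (RED): { 0; 1 | 3/2; 2 } → 5/4
edge 5 of 15 (RED): { 0; 1 | 5/4; 3/2; 2 } → 9/8
edge 6 of 15 (BLUE): { 0; 1; 9/8 | 5/4; 3/2; 2 } → 19/16
edge 7 of 15 (RED): { 0; 1; 9/8 | 19/16; 5/4; 3/2; 2 } → 37/32
edge 8 of 15 (BLUE): { 0; 1; 9/8; 37/32 | 19/16; 5/4; 3/2; 2 } → 75/64
edge 9 of 15 (RED): { 0; 1; 9/8; 37/32 | 75/64; 19/16; 5/4; 3/2; 2 } → 149/128
edge 10 of 15 (RED): { 0; 1; 9/8; 37/32 | 149/128; 75/64; 19/16; 5/4; 3/2; 2 } → 297/256
edge 11 of 15 (BLUE): { 0; 1; 9/8; 37/32; 297/256 | 149/128; 75/64; 19/16; 5/4; 3/2; 2 } → 595/512
edge 12 of 15 (BLUE): { 0; 1; 9/8; 37/32; 297/256; 595/512 | 149/128; 75/64; 19/16; 5/4; 3/2; 2 } → 1191/1024
edge 13 of 15 (RED): { 0; 1; 9/8; 37/32; 297/256; 595/512 | 1191/1024; 149/128; 75/64; 19/16; 5/4; 3/2; 2 } → 2381/2048
edge 14 of 15 (BLUE): { 0; 1; 9/8; 37/32; 297/256; 595/512; 2381/2048 | 1191/1024; 149/128; 75/64; 19/16; 5/4; 3/2; 2 } → 4763/4096
edge 15 of 15 (BLUE): { 0; 1; 9/8; 37/32; 297/256; 595/512; 2381/2048; 4763/4096 | 1191/1024; 149/128; 75/64; 19/16; 5/4; 3/2; 2 } → 9527/8192

9527/8192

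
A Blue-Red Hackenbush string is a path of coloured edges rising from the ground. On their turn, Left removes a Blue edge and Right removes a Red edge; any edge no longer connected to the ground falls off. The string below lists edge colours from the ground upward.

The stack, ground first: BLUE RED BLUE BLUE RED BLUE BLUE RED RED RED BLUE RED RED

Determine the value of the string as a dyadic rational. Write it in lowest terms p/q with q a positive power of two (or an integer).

3465/4096

g(B) = { 0 | · } → 1
g(BR) = { 0 | 1 } → 1/2
g(BRB) = { 0 1/2 | 1 } → 3/4
g(BRBB) = { 0 1/2 3/4 | 1 } → 7/8
g(BRBBR) = { 0 1/2 3/4 | 7/8 1 } → 13/16
g(BRBBRB) = { 0 1/2 3/4 13/16 | 7/8 1 } → 27/32
g(BRBBRBB) = { 0 1/2 3/4 13/16 27/32 | 7/8 1 } → 55/64
g(BRBBRBBR) = { 0 1/2 3/4 13/16 27/32 | 55/64 7/8 1 } → 109/128
g(BRBBRBBRR) = { 0 1/2 3/4 13/16 27/32 | 109/128 55/64 7/8 1 } → 217/256
g(BRBBRBBRRR) = { 0 1/2 3/4 13/16 27/32 | 217/256 109/128 55/64 7/8 1 } → 433/512
g(BRBBRBBRRRB) = { 0 1/2 3/4 13/16 27/32 433/512 | 217/256 109/128 55/64 7/8 1 } → 867/1024
g(BRBBRBBRRRBR) = { 0 1/2 3/4 13/16 27/32 433/512 | 867/1024 217/256 109/128 55/64 7/8 1 } → 1733/2048
g(BRBBRBBRRRBRR) = { 0 1/2 3/4 13/16 27/32 433/512 | 1733/2048 867/1024 217/256 109/128 55/64 7/8 1 } → 3465/4096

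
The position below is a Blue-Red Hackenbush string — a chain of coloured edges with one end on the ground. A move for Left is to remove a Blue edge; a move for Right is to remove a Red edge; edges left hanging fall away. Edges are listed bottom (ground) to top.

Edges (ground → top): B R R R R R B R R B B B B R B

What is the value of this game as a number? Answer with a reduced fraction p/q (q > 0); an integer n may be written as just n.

1 of 15 · B · max L 0 · min R +∞ — 1
2 of 15 · BR · max L 0 · min R 1 — 1/2
3 of 15 · BRR · max L 0 · min R 1/2 — 1/4
4 of 15 · BRRR · max L 0 · min R 1/4 — 1/8
5 of 15 · BRRRR · max L 0 · min R 1/8 — 1/16
6 of 15 · BRRRRR · max L 0 · min R 1/16 — 1/32
7 of 15 · BRRRRRB · max L 1/32 · min R 1/16 — 3/64
8 of 15 · BRRRRRBR · max L 1/32 · min R 3/64 — 5/128
9 of 15 · BRRRRRBRR · max L 1/32 · min R 5/128 — 9/256
10 of 15 · BRRRRRBRRB · max L 9/256 · min R 5/128 — 19/512
11 of 15 · BRRRRRBRRBB · max L 19/512 · min R 5/128 — 39/1024
12 of 15 · BRRRRRBRRBBB · max L 39/1024 · min R 5/128 — 79/2048
13 of 15 · BRRRRRBRRBBBB · max L 79/2048 · min R 5/128 — 159/4096
14 of 15 · BRRRRRBRRBBBBR · max L 79/2048 · min R 159/4096 — 317/8192
15 of 15 · BRRRRRBRRBBBBRB · max L 317/8192 · min R 159/4096 — 635/16384

635/16384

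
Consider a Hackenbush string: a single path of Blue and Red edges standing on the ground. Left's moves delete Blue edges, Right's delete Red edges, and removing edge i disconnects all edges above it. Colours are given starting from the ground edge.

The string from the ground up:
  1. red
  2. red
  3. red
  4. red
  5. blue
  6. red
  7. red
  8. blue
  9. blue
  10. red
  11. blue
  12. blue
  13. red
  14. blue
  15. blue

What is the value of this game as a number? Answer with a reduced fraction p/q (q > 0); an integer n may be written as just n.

-7753/2048

edge 1 of 15 (red): { — | 0 } = -1
edge 2 of 15 (red): { — | -1; 0 } = -2
edge 3 of 15 (red): { — | -2; -1; 0 } = -3
edge 4 of 15 (red): { — | -3; -2; -1; 0 } = -4
edge 5 of 15 (blue): { -4 | -3; -2; -1; 0 } = -7/2
edge 6 of 15 (red): { -4 | -7/2; -3; -2; -1; 0 } = -15/4
edge 7 of 15 (red): { -4 | -15/4; -7/2; -3; -2; -1; 0 } = -31/8
edge 8 of 15 (blue): { -4; -31/8 | -15/4; -7/2; -3; -2; -1; 0 } = -61/16
edge 9 of 15 (blue): { -4; -31/8; -61/16 | -15/4; -7/2; -3; -2; -1; 0 } = -121/32
edge 10 of 15 (red): { -4; -31/8; -61/16 | -121/32; -15/4; -7/2; -3; -2; -1; 0 } = -243/64
edge 11 of 15 (blue): { -4; -31/8; -61/16; -243/64 | -121/32; -15/4; -7/2; -3; -2; -1; 0 } = -485/128
edge 12 of 15 (blue): { -4; -31/8; -61/16; -243/64; -485/128 | -121/32; -15/4; -7/2; -3; -2; -1; 0 } = -969/256
edge 13 of 15 (red): { -4; -31/8; -61/16; -243/64; -485/128 | -969/256; -121/32; -15/4; -7/2; -3; -2; -1; 0 } = -1939/512
edge 14 of 15 (blue): { -4; -31/8; -61/16; -243/64; -485/128; -1939/512 | -969/256; -121/32; -15/4; -7/2; -3; -2; -1; 0 } = -3877/1024
edge 15 of 15 (blue): { -4; -31/8; -61/16; -243/64; -485/128; -1939/512; -3877/1024 | -969/256; -121/32; -15/4; -7/2; -3; -2; -1; 0 } = -7753/2048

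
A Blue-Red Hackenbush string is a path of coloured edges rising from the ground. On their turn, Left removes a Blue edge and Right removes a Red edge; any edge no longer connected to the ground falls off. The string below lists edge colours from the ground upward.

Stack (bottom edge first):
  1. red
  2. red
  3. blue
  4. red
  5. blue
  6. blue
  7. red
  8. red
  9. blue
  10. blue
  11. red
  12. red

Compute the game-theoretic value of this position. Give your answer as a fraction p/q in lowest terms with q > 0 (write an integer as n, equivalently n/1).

Build val(s[:k]) for k = 1..12, string s = red red blue red blue blue red red blue blue red red.
r: Left { (no moves) }, Right { 0 } => simplest -1
rr: Left { (no moves) }, Right { -1; 0 } => simplest -2
rrb: Left { -2 }, Right { -1; 0 } => simplest -3/2
rrbr: Left { -2 }, Right { -3/2; -1; 0 } => simplest -7/4
rrbrb: Left { -2; -7/4 }, Right { -3/2; -1; 0 } => simplest -13/8
rrbrbb: Left { -2; -7/4; -13/8 }, Right { -3/2; -1; 0 } => simplest -25/16
rrbrbbr: Left { -2; -7/4; -13/8 }, Right { -25/16; -3/2; -1; 0 } => simplest -51/32
rrbrbbrr: Left { -2; -7/4; -13/8 }, Right { -51/32; -25/16; -3/2; -1; 0 } => simplest -103/64
rrbrbbrrb: Left { -2; -7/4; -13/8; -103/64 }, Right { -51/32; -25/16; -3/2; -1; 0 } => simplest -205/128
rrbrbbrrbb: Left { -2; -7/4; -13/8; -103/64; -205/128 }, Right { -51/32; -25/16; -3/2; -1; 0 } => simplest -409/256
rrbrbbrrbbr: Left { -2; -7/4; -13/8; -103/64; -205/128 }, Right { -409/256; -51/32; -25/16; -3/2; -1; 0 } => simplest -819/512
rrbrbbrrbbrr: Left { -2; -7/4; -13/8; -103/64; -205/128 }, Right { -819/512; -409/256; -51/32; -25/16; -3/2; -1; 0 } => simplest -1639/1024

-1639/1024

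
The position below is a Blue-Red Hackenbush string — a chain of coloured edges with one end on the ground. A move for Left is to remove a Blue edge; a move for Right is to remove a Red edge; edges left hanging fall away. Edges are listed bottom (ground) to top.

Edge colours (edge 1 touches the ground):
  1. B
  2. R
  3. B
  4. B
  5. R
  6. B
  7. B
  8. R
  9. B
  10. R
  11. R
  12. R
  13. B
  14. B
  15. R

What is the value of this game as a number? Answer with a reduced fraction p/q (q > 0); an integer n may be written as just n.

step 1: add B to get B; options L={ 0 } R={ — } => 1
step 2: add R to get BR; options L={ 0 } R={ 1 } => 1/2
step 3: add B to get BRB; options L={ 0, 1/2 } R={ 1 } => 3/4
step 4: add B to get BRBB; options L={ 0, 1/2, 3/4 } R={ 1 } => 7/8
step 5: add R to get BRBBR; options L={ 0, 1/2, 3/4 } R={ 7/8, 1 } => 13/16
step 6: add B to get BRBBRB; options L={ 0, 1/2, 3/4, 13/16 } R={ 7/8, 1 } => 27/32
step 7: add B to get BRBBRBB; options L={ 0, 1/2, 3/4, 13/16, 27/32 } R={ 7/8, 1 } => 55/64
step 8: add R to get BRBBRBBR; options L={ 0, 1/2, 3/4, 13/16, 27/32 } R={ 55/64, 7/8, 1 } => 109/128
step 9: add B to get BRBBRBBRB; options L={ 0, 1/2, 3/4, 13/16, 27/32, 109/128 } R={ 55/64, 7/8, 1 } => 219/256
step 10: add R to get BRBBRBBRBR; options L={ 0, 1/2, 3/4, 13/16, 27/32, 109/128 } R={ 219/256, 55/64, 7/8, 1 } => 437/512
step 11: add R to get BRBBRBBRBRR; options L={ 0, 1/2, 3/4, 13/16, 27/32, 109/128 } R={ 437/512, 219/256, 55/64, 7/8, 1 } => 873/1024
step 12: add R to get BRBBRBBRBRRR; options L={ 0, 1/2, 3/4, 13/16, 27/32, 109/128 } R={ 873/1024, 437/512, 219/256, 55/64, 7/8, 1 } => 1745/2048
step 13: add B to get BRBBRBBRBRRRB; options L={ 0, 1/2, 3/4, 13/16, 27/32, 109/128, 1745/2048 } R={ 873/1024, 437/512, 219/256, 55/64, 7/8, 1 } => 3491/4096
step 14: add B to get BRBBRBBRBRRRBB; options L={ 0, 1/2, 3/4, 13/16, 27/32, 109/128, 1745/2048, 3491/4096 } R={ 873/1024, 437/512, 219/256, 55/64, 7/8, 1 } => 6983/8192
step 15: add R to get BRBBRBBRBRRRBBR; options L={ 0, 1/2, 3/4, 13/16, 27/32, 109/128, 1745/2048, 3491/4096 } R={ 6983/8192, 873/1024, 437/512, 219/256, 55/64, 7/8, 1 } => 13965/16384

13965/16384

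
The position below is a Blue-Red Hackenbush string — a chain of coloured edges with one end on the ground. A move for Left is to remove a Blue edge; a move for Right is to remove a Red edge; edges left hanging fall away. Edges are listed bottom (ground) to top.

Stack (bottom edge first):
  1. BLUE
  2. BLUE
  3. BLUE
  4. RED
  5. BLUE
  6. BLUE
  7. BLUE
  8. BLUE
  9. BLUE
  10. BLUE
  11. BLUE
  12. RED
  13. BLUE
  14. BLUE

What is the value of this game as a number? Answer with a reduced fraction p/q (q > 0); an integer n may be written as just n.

Prefix values for BLUE BLUE BLUE RED BLUE BLUE BLUE BLUE BLUE BLUE BLUE RED BLUE BLUE via {L|R} + simplicity:
value_1 [B]  L=[0]  R=[]  → 1
value_2 [BB]  L=[0, 1]  R=[]  → 2
value_3 [BBB]  L=[0, 1, 2]  R=[]  → 3
value_4 [BBBR]  L=[0, 1, 2]  R=[3]  → 5/2
value_5 [BBBRB]  L=[0, 1, 2, 5/2]  R=[3]  → 11/4
value_6 [BBBRBB]  L=[0, 1, 2, 5/2, 11/4]  R=[3]  → 23/8
value_7 [BBBRBBB]  L=[0, 1, 2, 5/2, 11/4, 23/8]  R=[3]  → 47/16
value_8 [BBBRBBBB]  L=[0, 1, 2, 5/2, 11/4, 23/8, 47/16]  R=[3]  → 95/32
value_9 [BBBRBBBBB]  L=[0, 1, 2, 5/2, 11/4, 23/8, 47/16, 95/32]  R=[3]  → 191/64
value_10 [BBBRBBBBBB]  L=[0, 1, 2, 5/2, 11/4, 23/8, 47/16, 95/32, 191/64]  R=[3]  → 383/128
value_11 [BBBRBBBBBBB]  L=[0, 1, 2, 5/2, 11/4, 23/8, 47/16, 95/32, 191/64, 383/128]  R=[3]  → 767/256
value_12 [BBBRBBBBBBBR]  L=[0, 1, 2, 5/2, 11/4, 23/8, 47/16, 95/32, 191/64, 383/128]  R=[767/256, 3]  → 1533/512
value_13 [BBBRBBBBBBBRB]  L=[0, 1, 2, 5/2, 11/4, 23/8, 47/16, 95/32, 191/64, 383/128, 1533/512]  R=[767/256, 3]  → 3067/1024
value_14 [BBBRBBBBBBBRBB]  L=[0, 1, 2, 5/2, 11/4, 23/8, 47/16, 95/32, 191/64, 383/128, 1533/512, 3067/1024]  R=[767/256, 3]  → 6135/2048

6135/2048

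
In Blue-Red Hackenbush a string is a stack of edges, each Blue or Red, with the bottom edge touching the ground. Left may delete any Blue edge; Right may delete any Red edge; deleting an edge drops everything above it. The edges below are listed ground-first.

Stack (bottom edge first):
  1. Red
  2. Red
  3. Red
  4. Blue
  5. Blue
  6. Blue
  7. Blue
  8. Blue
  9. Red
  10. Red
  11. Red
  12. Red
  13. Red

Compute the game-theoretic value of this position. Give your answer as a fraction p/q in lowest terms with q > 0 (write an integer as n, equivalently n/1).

Recurse on prefixes of the 13-edge string Red Red Red Blue Blue Blue Blue Blue Red Red Red Red Red:
v_1 [R]  L=[(no moves)]  R=[0]  => -1
v_2 [RR]  L=[(no moves)]  R=[-1 0]  => -2
v_3 [RRR]  L=[(no moves)]  R=[-2 -1 0]  => -3
v_4 [RRRB]  L=[-3]  R=[-2 -1 0]  => -5/2
v_5 [RRRBB]  L=[-3 -5/2]  R=[-2 -1 0]  => -9/4
v_6 [RRRBBB]  L=[-3 -5/2 -9/4]  R=[-2 -1 0]  => -17/8
v_7 [RRRBBBB]  L=[-3 -5/2 -9/4 -17/8]  R=[-2 -1 0]  => -33/16
v_8 [RRRBBBBB]  L=[-3 -5/2 -9/4 -17/8 -33/16]  R=[-2 -1 0]  => -65/32
v_9 [RRRBBBBBR]  L=[-3 -5/2 -9/4 -17/8 -33/16]  R=[-65/32 -2 -1 0]  => -131/64
v_10 [RRRBBBBBRR]  L=[-3 -5/2 -9/4 -17/8 -33/16]  R=[-131/64 -65/32 -2 -1 0]  => -263/128
v_11 [RRRBBBBBRRR]  L=[-3 -5/2 -9/4 -17/8 -33/16]  R=[-263/128 -131/64 -65/32 -2 -1 0]  => -527/256
v_12 [RRRBBBBBRRRR]  L=[-3 -5/2 -9/4 -17/8 -33/16]  R=[-527/256 -263/128 -131/64 -65/32 -2 -1 0]  => -1055/512
v_13 [RRRBBBBBRRRRR]  L=[-3 -5/2 -9/4 -17/8 -33/16]  R=[-1055/512 -527/256 -263/128 -131/64 -65/32 -2 -1 0]  => -2111/1024

-2111/1024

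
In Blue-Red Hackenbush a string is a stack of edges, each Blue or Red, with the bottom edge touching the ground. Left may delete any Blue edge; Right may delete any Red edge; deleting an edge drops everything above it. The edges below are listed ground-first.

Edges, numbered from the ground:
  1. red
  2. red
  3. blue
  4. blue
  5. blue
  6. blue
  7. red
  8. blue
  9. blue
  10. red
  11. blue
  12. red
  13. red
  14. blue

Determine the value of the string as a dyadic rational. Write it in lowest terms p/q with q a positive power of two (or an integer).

-4397/4096

Prefix values for red red blue blue blue blue red blue blue red blue red red blue via {L|R} + simplicity:
value(r) = { — | 0 } — -1
value(rr) = { — | -1,0 } — -2
value(rrb) = { -2 | -1,0 } — -3/2
value(rrbb) = { -2,-3/2 | -1,0 } — -5/4
value(rrbbb) = { -2,-3/2,-5/4 | -1,0 } — -9/8
value(rrbbbb) = { -2,-3/2,-5/4,-9/8 | -1,0 } — -17/16
value(rrbbbbr) = { -2,-3/2,-5/4,-9/8 | -17/16,-1,0 } — -35/32
value(rrbbbbrb) = { -2,-3/2,-5/4,-9/8,-35/32 | -17/16,-1,0 } — -69/64
value(rrbbbbrbb) = { -2,-3/2,-5/4,-9/8,-35/32,-69/64 | -17/16,-1,0 } — -137/128
value(rrbbbbrbbr) = { -2,-3/2,-5/4,-9/8,-35/32,-69/64 | -137/128,-17/16,-1,0 } — -275/256
value(rrbbbbrbbrb) = { -2,-3/2,-5/4,-9/8,-35/32,-69/64,-275/256 | -137/128,-17/16,-1,0 } — -549/512
value(rrbbbbrbbrbr) = { -2,-3/2,-5/4,-9/8,-35/32,-69/64,-275/256 | -549/512,-137/128,-17/16,-1,0 } — -1099/1024
value(rrbbbbrbbrbrr) = { -2,-3/2,-5/4,-9/8,-35/32,-69/64,-275/256 | -1099/1024,-549/512,-137/128,-17/16,-1,0 } — -2199/2048
value(rrbbbbrbbrbrrb) = { -2,-3/2,-5/4,-9/8,-35/32,-69/64,-275/256,-2199/2048 | -1099/1024,-549/512,-137/128,-17/16,-1,0 } — -4397/4096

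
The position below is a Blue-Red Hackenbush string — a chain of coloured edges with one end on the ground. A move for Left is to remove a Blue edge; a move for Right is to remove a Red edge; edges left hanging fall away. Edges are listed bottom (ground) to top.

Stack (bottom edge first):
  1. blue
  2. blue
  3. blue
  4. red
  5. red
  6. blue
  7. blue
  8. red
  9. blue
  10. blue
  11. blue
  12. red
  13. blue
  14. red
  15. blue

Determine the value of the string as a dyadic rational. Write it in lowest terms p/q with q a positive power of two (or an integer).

9963/4096

Build G(s[:k]) for k = 1..15, string s = blue blue blue red red blue blue red blue blue blue red blue red blue.
1 of 15 · b · max L 0 · min R +∞ → 1
2 of 15 · bb · max L 1 · min R +∞ → 2
3 of 15 · bbb · max L 2 · min R +∞ → 3
4 of 15 · bbbr · max L 2 · min R 3 → 5/2
5 of 15 · bbbrr · max L 2 · min R 5/2 → 9/4
6 of 15 · bbbrrb · max L 9/4 · min R 5/2 → 19/8
7 of 15 · bbbrrbb · max L 19/8 · min R 5/2 → 39/16
8 of 15 · bbbrrbbr · max L 19/8 · min R 39/16 → 77/32
9 of 15 · bbbrrbbrb · max L 77/32 · min R 39/16 → 155/64
10 of 15 · bbbrrbbrbb · max L 155/64 · min R 39/16 → 311/128
11 of 15 · bbbrrbbrbbb · max L 311/128 · min R 39/16 → 623/256
12 of 15 · bbbrrbbrbbbr · max L 311/128 · min R 623/256 → 1245/512
13 of 15 · bbbrrbbrbbbrb · max L 1245/512 · min R 623/256 → 2491/1024
14 of 15 · bbbrrbbrbbbrbr · max L 1245/512 · min R 2491/1024 → 4981/2048
15 of 15 · bbbrrbbrbbbrbrb · max L 4981/2048 · min R 2491/1024 → 9963/4096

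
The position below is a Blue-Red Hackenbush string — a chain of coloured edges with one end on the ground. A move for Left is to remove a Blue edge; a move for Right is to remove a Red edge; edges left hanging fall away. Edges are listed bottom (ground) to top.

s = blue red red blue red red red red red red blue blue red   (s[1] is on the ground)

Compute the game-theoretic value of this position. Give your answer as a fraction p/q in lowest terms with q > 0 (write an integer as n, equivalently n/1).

edge 1 of 13 (blue): { 0 | · } => 1
edge 2 of 13 (red): { 0 | 1 } => 1/2
edge 3 of 13 (red): { 0 | 1/2; 1 } => 1/4
edge 4 of 13 (blue): { 0; 1/4 | 1/2; 1 } => 3/8
edge 5 of 13 (red): { 0; 1/4 | 3/8; 1/2; 1 } => 5/16
edge 6 of 13 (red): { 0; 1/4 | 5/16; 3/8; 1/2; 1 } => 9/32
edge 7 of 13 (red): { 0; 1/4 | 9/32; 5/16; 3/8; 1/2; 1 } => 17/64
edge 8 of 13 (red): { 0; 1/4 | 17/64; 9/32; 5/16; 3/8; 1/2; 1 } => 33/128
edge 9 of 13 (red): { 0; 1/4 | 33/128; 17/64; 9/32; 5/16; 3/8; 1/2; 1 } => 65/256
edge 10 of 13 (red): { 0; 1/4 | 65/256; 33/128; 17/64; 9/32; 5/16; 3/8; 1/2; 1 } => 129/512
edge 11 of 13 (blue): { 0; 1/4; 129/512 | 65/256; 33/128; 17/64; 9/32; 5/16; 3/8; 1/2; 1 } => 259/1024
edge 12 of 13 (blue): { 0; 1/4; 129/512; 259/1024 | 65/256; 33/128; 17/64; 9/32; 5/16; 3/8; 1/2; 1 } => 519/2048
edge 13 of 13 (red): { 0; 1/4; 129/512; 259/1024 | 519/2048; 65/256; 33/128; 17/64; 9/32; 5/16; 3/8; 1/2; 1 } => 1037/4096

1037/4096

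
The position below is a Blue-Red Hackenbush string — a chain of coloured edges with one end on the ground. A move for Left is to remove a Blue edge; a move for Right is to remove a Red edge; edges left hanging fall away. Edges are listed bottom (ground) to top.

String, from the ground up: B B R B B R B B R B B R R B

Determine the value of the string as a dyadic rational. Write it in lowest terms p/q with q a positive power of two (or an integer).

edge 1 of 14 (B): { 0 | · } -> 1
edge 2 of 14 (B): { 0; 1 | · } -> 2
edge 3 of 14 (R): { 0; 1 | 2 } -> 3/2
edge 4 of 14 (B): { 0; 1; 3/2 | 2 } -> 7/4
edge 5 of 14 (B): { 0; 1; 3/2; 7/4 | 2 } -> 15/8
edge 6 of 14 (R): { 0; 1; 3/2; 7/4 | 15/8; 2 } -> 29/16
edge 7 of 14 (B): { 0; 1; 3/2; 7/4; 29/16 | 15/8; 2 } -> 59/32
edge 8 of 14 (B): { 0; 1; 3/2; 7/4; 29/16; 59/32 | 15/8; 2 } -> 119/64
edge 9 of 14 (R): { 0; 1; 3/2; 7/4; 29/16; 59/32 | 119/64; 15/8; 2 } -> 237/128
edge 10 of 14 (B): { 0; 1; 3/2; 7/4; 29/16; 59/32; 237/128 | 119/64; 15/8; 2 } -> 475/256
edge 11 of 14 (B): { 0; 1; 3/2; 7/4; 29/16; 59/32; 237/128; 475/256 | 119/64; 15/8; 2 } -> 951/512
edge 12 of 14 (R): { 0; 1; 3/2; 7/4; 29/16; 59/32; 237/128; 475/256 | 951/512; 119/64; 15/8; 2 } -> 1901/1024
edge 13 of 14 (R): { 0; 1; 3/2; 7/4; 29/16; 59/32; 237/128; 475/256 | 1901/1024; 951/512; 119/64; 15/8; 2 } -> 3801/2048
edge 14 of 14 (B): { 0; 1; 3/2; 7/4; 29/16; 59/32; 237/128; 475/256; 3801/2048 | 1901/1024; 951/512; 119/64; 15/8; 2 } -> 7603/4096

7603/4096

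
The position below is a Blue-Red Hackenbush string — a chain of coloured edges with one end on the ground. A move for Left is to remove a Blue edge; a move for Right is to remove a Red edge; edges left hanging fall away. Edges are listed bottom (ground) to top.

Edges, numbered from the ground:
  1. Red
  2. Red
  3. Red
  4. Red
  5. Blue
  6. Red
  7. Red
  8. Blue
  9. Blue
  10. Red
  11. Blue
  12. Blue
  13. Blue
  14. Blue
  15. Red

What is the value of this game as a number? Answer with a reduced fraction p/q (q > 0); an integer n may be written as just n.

Prefix values for Red Red Red Red Blue Red Red Blue Blue Red Blue Blue Blue Blue Red via {L|R} + simplicity:
R: Left { · }, Right { 0 } — simplest -1
RR: Left { · }, Right { -1, 0 } — simplest -2
RRR: Left { · }, Right { -2, -1, 0 } — simplest -3
RRRR: Left { · }, Right { -3, -2, -1, 0 } — simplest -4
RRRRB: Left { -4 }, Right { -3, -2, -1, 0 } — simplest -7/2
RRRRBR: Left { -4 }, Right { -7/2, -3, -2, -1, 0 } — simplest -15/4
RRRRBRR: Left { -4 }, Right { -15/4, -7/2, -3, -2, -1, 0 } — simplest -31/8
RRRRBRRB: Left { -4, -31/8 }, Right { -15/4, -7/2, -3, -2, -1, 0 } — simplest -61/16
RRRRBRRBB: Left { -4, -31/8, -61/16 }, Right { -15/4, -7/2, -3, -2, -1, 0 } — simplest -121/32
RRRRBRRBBR: Left { -4, -31/8, -61/16 }, Right { -121/32, -15/4, -7/2, -3, -2, -1, 0 } — simplest -243/64
RRRRBRRBBRB: Left { -4, -31/8, -61/16, -243/64 }, Right { -121/32, -15/4, -7/2, -3, -2, -1, 0 } — simplest -485/128
RRRRBRRBBRBB: Left { -4, -31/8, -61/16, -243/64, -485/128 }, Right { -121/32, -15/4, -7/2, -3, -2, -1, 0 } — simplest -969/256
RRRRBRRBBRBBB: Left { -4, -31/8, -61/16, -243/64, -485/128, -969/256 }, Right { -121/32, -15/4, -7/2, -3, -2, -1, 0 } — simplest -1937/512
RRRRBRRBBRBBBB: Left { -4, -31/8, -61/16, -243/64, -485/128, -969/256, -1937/512 }, Right { -121/32, -15/4, -7/2, -3, -2, -1, 0 } — simplest -3873/1024
RRRRBRRBBRBBBBR: Left { -4, -31/8, -61/16, -243/64, -485/128, -969/256, -1937/512 }, Right { -3873/1024, -121/32, -15/4, -7/2, -3, -2, -1, 0 } — simplest -7747/2048

-7747/2048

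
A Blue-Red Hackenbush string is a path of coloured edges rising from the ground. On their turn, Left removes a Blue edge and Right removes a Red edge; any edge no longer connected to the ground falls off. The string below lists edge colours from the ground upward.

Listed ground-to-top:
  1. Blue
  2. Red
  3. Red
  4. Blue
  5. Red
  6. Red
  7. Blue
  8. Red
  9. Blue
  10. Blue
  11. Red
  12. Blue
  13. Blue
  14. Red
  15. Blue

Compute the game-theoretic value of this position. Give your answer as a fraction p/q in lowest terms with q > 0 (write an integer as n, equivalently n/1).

B: Left { 0 }, Right { — } — simplest 1
BR: Left { 0 }, Right { 1 } — simplest 1/2
BRR: Left { 0 }, Right { 1/2, 1 } — simplest 1/4
BRRB: Left { 0, 1/4 }, Right { 1/2, 1 } — simplest 3/8
BRRBR: Left { 0, 1/4 }, Right { 3/8, 1/2, 1 } — simplest 5/16
BRRBRR: Left { 0, 1/4 }, Right { 5/16, 3/8, 1/2, 1 } — simplest 9/32
BRRBRRB: Left { 0, 1/4, 9/32 }, Right { 5/16, 3/8, 1/2, 1 } — simplest 19/64
BRRBRRBR: Left { 0, 1/4, 9/32 }, Right { 19/64, 5/16, 3/8, 1/2, 1 } — simplest 37/128
BRRBRRBRB: Left { 0, 1/4, 9/32, 37/128 }, Right { 19/64, 5/16, 3/8, 1/2, 1 } — simplest 75/256
BRRBRRBRBB: Left { 0, 1/4, 9/32, 37/128, 75/256 }, Right { 19/64, 5/16, 3/8, 1/2, 1 } — simplest 151/512
BRRBRRBRBBR: Left { 0, 1/4, 9/32, 37/128, 75/256 }, Right { 151/512, 19/64, 5/16, 3/8, 1/2, 1 } — simplest 301/1024
BRRBRRBRBBRB: Left { 0, 1/4, 9/32, 37/128, 75/256, 301/1024 }, Right { 151/512, 19/64, 5/16, 3/8, 1/2, 1 } — simplest 603/2048
BRRBRRBRBBRBB: Left { 0, 1/4, 9/32, 37/128, 75/256, 301/1024, 603/2048 }, Right { 151/512, 19/64, 5/16, 3/8, 1/2, 1 } — simplest 1207/4096
BRRBRRBRBBRBBR: Left { 0, 1/4, 9/32, 37/128, 75/256, 301/1024, 603/2048 }, Right { 1207/4096, 151/512, 19/64, 5/16, 3/8, 1/2, 1 } — simplest 2413/8192
BRRBRRBRBBRBBRB: Left { 0, 1/4, 9/32, 37/128, 75/256, 301/1024, 603/2048, 2413/8192 }, Right { 1207/4096, 151/512, 19/64, 5/16, 3/8, 1/2, 1 } — simplest 4827/16384

4827/16384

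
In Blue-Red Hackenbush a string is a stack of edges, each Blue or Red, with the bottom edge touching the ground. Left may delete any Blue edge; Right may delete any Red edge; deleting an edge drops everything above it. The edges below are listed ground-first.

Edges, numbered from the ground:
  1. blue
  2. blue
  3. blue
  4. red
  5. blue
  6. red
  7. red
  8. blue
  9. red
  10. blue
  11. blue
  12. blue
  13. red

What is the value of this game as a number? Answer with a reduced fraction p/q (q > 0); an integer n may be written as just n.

2653/1024

Build g(s[:k]) for k = 1..13, string s = blue blue blue red blue red red blue red blue blue blue red.
g_1 [b]  L=[0]  R=[—]  so 1
g_2 [bb]  L=[0 1]  R=[—]  so 2
g_3 [bbb]  L=[0 1 2]  R=[—]  so 3
g_4 [bbbr]  L=[0 1 2]  R=[3]  so 5/2
g_5 [bbbrb]  L=[0 1 2 5/2]  R=[3]  so 11/4
g_6 [bbbrbr]  L=[0 1 2 5/2]  R=[11/4 3]  so 21/8
g_7 [bbbrbrr]  L=[0 1 2 5/2]  R=[21/8 11/4 3]  so 41/16
g_8 [bbbrbrrb]  L=[0 1 2 5/2 41/16]  R=[21/8 11/4 3]  so 83/32
g_9 [bbbrbrrbr]  L=[0 1 2 5/2 41/16]  R=[83/32 21/8 11/4 3]  so 165/64
g_10 [bbbrbrrbrb]  L=[0 1 2 5/2 41/16 165/64]  R=[83/32 21/8 11/4 3]  so 331/128
g_11 [bbbrbrrbrbb]  L=[0 1 2 5/2 41/16 165/64 331/128]  R=[83/32 21/8 11/4 3]  so 663/256
g_12 [bbbrbrrbrbbb]  L=[0 1 2 5/2 41/16 165/64 331/128 663/256]  R=[83/32 21/8 11/4 3]  so 1327/512
g_13 [bbbrbrrbrbbbr]  L=[0 1 2 5/2 41/16 165/64 331/128 663/256]  R=[1327/512 83/32 21/8 11/4 3]  so 2653/1024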